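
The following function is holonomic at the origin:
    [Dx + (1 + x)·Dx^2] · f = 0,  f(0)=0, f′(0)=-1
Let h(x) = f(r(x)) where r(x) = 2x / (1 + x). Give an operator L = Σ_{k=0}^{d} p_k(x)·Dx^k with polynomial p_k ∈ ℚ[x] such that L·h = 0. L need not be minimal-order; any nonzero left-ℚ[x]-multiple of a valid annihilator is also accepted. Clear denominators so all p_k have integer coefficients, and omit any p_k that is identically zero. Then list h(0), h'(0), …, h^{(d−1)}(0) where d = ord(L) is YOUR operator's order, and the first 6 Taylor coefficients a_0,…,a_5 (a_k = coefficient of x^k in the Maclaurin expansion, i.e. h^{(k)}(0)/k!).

L = (4 + 6·x)·Dx + (1 + 4·x + 3·x^2)·Dx^2  (order 2).
h: a_k = 0, -2, 4, -26/3, 20, -242/5, …
ICs: h(0) = 0, h′(0) = -2.

f: a_k = 0, -1, 1/2, -1/3, 1/4, -1/5, …
f∘r: x↦r, Dx↦Dx/r' in L_f ⇒ L₀.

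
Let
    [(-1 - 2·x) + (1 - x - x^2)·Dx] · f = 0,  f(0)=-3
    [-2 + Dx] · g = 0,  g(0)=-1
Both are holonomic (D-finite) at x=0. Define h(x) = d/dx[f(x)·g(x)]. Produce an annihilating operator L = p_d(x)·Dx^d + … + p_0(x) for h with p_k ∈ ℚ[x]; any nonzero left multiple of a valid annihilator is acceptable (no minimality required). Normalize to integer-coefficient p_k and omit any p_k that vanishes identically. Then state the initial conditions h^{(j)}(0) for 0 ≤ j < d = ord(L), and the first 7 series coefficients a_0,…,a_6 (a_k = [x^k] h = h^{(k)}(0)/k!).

f: a_k = -3, -3, -6, -9, -15, -24, -39, …
g: a_k = -1, -2, -2, -4/3, -2/3, -4/15, -4/45, …
Sym-product of L_f,L_g gives L₀ (≤ ord 1).
Derive L from L₀ (diff closure).
L = (12 + 2·x - 10·x^2 + 4·x^4) + (-3 + 3·x + 5·x^2 - 2·x^3 - 2·x^4)·Dx  (order 1).
h: a_k = 9, 36, 93, 204, 414, 4022/5, 7593/5, …
ICs: h(0) = 9.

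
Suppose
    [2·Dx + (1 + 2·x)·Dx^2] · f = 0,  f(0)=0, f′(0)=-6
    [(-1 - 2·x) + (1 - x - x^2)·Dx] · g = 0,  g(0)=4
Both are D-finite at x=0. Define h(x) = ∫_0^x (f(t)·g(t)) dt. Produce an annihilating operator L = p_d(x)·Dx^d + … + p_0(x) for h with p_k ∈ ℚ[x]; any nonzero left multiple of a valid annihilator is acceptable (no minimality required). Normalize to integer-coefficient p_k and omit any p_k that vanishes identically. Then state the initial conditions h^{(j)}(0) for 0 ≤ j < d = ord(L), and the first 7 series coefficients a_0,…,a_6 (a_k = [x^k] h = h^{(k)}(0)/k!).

L = (4 + 8·x)·Dx + (10·x + 10·x^2)·Dx^2 + (-1 - x + 3·x^2 + 2·x^3)·Dx^3  (order 3).
h: a_k = 0, 0, -12, 0, -14, -8/5, -352/15, …
ICs: h(0) = 0, h′(0) = 0, h′′(0) = -24.

f: a_k = 0, -6, 6, -8, 12, -96/5, 32, …
g: a_k = 4, 4, 8, 12, 20, 32, 52, …
Product ⇒ symmetric product L₀, ord ≤ 2.
h=∫h₀ ⇒ L = L₀·Dx.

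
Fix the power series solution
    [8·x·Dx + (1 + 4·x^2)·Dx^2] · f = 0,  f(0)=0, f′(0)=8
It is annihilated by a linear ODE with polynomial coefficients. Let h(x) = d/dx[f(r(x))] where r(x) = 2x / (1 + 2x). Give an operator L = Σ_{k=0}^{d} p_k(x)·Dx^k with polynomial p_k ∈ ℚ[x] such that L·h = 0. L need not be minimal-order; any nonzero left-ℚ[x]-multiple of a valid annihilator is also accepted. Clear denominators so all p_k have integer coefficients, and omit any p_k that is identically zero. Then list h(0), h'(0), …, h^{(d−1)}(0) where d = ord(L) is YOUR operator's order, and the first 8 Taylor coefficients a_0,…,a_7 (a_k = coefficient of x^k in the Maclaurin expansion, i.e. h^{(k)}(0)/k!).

L = (4 + 40·x) + (1 + 4·x + 20·x^2)·Dx  (order 1).
h: a_k = 16, -64, -64, 1536, -4864, -11264, 142336, -344064, …
ICs: h(0) = 16.

f: a_k = 0, 8, 0, -32/3, 0, 128/5, 0, -512/7, …
f∘r: x↦r, Dx↦Dx/r' in L_f ⇒ L₀.
Differentiate: ansatz ord ≤ ord L₀ ⇒ L.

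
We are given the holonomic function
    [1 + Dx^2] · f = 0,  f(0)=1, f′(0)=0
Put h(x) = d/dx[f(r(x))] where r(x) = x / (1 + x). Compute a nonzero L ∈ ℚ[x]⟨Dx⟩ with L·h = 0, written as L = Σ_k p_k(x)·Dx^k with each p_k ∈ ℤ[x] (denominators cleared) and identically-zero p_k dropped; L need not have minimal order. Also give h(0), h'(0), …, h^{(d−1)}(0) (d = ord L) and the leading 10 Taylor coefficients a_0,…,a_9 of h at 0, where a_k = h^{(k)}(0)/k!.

L = (7 + 12·x + 6·x^2) + (6 + 18·x + 18·x^2 + 6·x^3)·Dx + (1 + 4·x + 6·x^2 + 4·x^3 + x^4)·Dx^2  (order 2).
h: a_k = 0, -1, 3, -35/6, 55/6, -1501/120, 609/40, -16699/1008, 8791/560, -4260601/362880, …
ICs: h(0) = 0, h′(0) = -1.

f: a_k = 1, 0, -1/2, 0, 1/24, 0, -1/720, 0, 1/40320, 0, …
Change of var in L_f (x↦r) gives L₀.
Derive L from L₀ (diff closure).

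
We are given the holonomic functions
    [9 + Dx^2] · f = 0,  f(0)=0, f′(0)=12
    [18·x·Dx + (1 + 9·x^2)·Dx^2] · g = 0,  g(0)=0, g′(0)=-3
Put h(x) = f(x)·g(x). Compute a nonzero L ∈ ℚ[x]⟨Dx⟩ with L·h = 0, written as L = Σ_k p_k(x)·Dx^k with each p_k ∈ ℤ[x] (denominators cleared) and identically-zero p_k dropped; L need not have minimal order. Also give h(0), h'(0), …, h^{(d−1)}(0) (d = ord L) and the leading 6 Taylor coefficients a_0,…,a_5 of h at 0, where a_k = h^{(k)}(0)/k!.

f: a_k = 0, 12, 0, -18, 0, 81/10, …
g: a_k = 0, -3, 0, 9, 0, -243/5, …
Sym-product of L_f,L_g gives L₀ (≤ ord 4).
L = (810 + 18954·x^2 + 72171·x^4 + 236196·x^6 + 531441·x^8) + (972·x + 14580·x^3 + 78732·x^5 + 236196·x^7)·Dx + (108 + 2592·x^2 + 13122·x^4 + 52488·x^6 + 118098·x^8)·Dx^2 + (108·x + 1620·x^3 + 8748·x^5 + 26244·x^7)·Dx^3 + (2 + 54·x^2 + 567·x^4 + 2916·x^6 + 6561·x^8)·Dx^4  (order 4).
h: a_k = 0, 0, -36, 0, 162, 0, …
ICs: h(0) = 0, h′(0) = 0, h′′(0) = -72, h′′′(0) = 0.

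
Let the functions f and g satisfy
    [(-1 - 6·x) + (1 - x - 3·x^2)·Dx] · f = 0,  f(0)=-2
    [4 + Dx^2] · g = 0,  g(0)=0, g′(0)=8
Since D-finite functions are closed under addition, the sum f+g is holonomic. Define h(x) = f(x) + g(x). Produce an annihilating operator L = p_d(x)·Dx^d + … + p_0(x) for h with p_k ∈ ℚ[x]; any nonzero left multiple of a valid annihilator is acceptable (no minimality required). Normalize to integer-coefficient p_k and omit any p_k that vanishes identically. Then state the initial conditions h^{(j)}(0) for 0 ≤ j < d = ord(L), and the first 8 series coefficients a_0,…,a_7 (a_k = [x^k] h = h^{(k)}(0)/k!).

f: a_k = -2, -2, -8, -14, -38, -80, -194, -434, …
g: a_k = 0, 8, 0, -16/3, 0, 16/15, 0, -32/315, …
Sum ⇒ L₀ = lclm(L_f,L_g) in ℚ(x)⟨Dx⟩.
L = (92 + 608·x + 512·x^2 + 1104·x^3 + 360·x^4 + 432·x^5) + (-24 + 4·x + 24·x^2 + 80·x^3 + 180·x^4 + 216·x^5 + 216·x^6)·Dx + (23 + 152·x + 128·x^2 + 276·x^3 + 90·x^4 + 108·x^5)·Dx^2 + (-6 + x + 6·x^2 + 20·x^3 + 45·x^4 + 54·x^5 + 54·x^6)·Dx^3  (order 3).
h: a_k = -2, 6, -8, -58/3, -38, -1184/15, -194, -136742/315, …
ICs: h(0) = -2, h′(0) = 6, h′′(0) = -16.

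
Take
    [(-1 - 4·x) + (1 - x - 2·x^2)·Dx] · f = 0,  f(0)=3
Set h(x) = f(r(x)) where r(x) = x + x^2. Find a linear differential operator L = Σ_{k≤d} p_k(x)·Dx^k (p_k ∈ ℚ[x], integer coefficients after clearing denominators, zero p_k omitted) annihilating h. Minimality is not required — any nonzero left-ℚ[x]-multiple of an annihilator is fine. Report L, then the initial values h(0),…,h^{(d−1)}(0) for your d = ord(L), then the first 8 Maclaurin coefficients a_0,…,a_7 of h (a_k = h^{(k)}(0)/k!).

f: a_k = 3, 3, 9, 15, 33, 63, 129, 255, …
Substitute x→r, Dx→(1/r')Dx; clear ⇒ L₀.
L = (1 + 6·x + 12·x^2 + 8·x^3) + (-1 + x + 3·x^2 + 4·x^3 + 2·x^4)·Dx  (order 1).
h: a_k = 3, 3, 12, 33, 87, 240, 657, 1791, …
ICs: h(0) = 3.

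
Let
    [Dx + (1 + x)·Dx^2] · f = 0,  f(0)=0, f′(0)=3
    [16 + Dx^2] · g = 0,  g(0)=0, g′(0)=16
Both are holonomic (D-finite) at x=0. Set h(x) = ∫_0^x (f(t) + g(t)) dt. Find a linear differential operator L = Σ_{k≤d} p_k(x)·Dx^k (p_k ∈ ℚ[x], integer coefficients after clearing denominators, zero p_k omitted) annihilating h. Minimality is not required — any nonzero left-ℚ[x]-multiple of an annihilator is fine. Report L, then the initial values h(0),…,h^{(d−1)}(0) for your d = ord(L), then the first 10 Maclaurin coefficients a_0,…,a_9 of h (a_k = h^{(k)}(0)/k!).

f: a_k = 0, 3, -3/2, 1, -3/4, 3/5, -1/2, 3/7, -3/8, 1/3, …
g: a_k = 0, 16, 0, -128/3, 0, 512/15, 0, -4096/315, 0, 8192/2835, …
Weyl lclm of L_f,L_g ⇒ L₀ (ord ≤ 4).
∫: right-multiply L₀ by Dx.
L = (176 + 256·x + 128·x^2)·Dx^2 + (144 + 400·x + 384·x^2 + 128·x^3)·Dx^3 + (11 + 16·x + 8·x^2)·Dx^4 + (9 + 25·x + 24·x^2 + 8·x^3)·Dx^5  (order 5).
h: a_k = 0, 0, 19/2, -1/2, -125/12, -3/20, 521/90, -1/14, -3961/2520, -1/24, …
ICs: h(0) = 0, h′(0) = 0, h′′(0) = 19, h′′′(0) = -3, h′′′′(0) = -250.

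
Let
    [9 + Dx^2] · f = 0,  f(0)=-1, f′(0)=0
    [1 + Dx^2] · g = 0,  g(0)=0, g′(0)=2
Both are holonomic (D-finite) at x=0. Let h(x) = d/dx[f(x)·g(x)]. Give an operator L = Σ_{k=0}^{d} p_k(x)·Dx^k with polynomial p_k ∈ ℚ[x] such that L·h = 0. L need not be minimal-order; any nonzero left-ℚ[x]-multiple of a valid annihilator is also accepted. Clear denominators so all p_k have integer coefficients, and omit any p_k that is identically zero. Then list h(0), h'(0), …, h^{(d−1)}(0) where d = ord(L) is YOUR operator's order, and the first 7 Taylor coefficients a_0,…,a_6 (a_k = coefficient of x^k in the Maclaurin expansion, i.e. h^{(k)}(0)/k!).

f: a_k = -1, 0, 9/2, 0, -27/8, 0, 81/80, …
g: a_k = 0, 2, 0, -1/3, 0, 1/60, 0, …
L₀ := L_f ⊗_s L_g (sym. prod.), ord ≤ 4.
Differentiate: ansatz ord ≤ ord L₀ ⇒ L.
L = 64 + 20·Dx^2 + Dx^4  (order 4).
h: a_k = -2, 0, 28, 0, -124/3, 0, 1016/45, …
ICs: h(0) = -2, h′(0) = 0, h′′(0) = 56, h′′′(0) = 0.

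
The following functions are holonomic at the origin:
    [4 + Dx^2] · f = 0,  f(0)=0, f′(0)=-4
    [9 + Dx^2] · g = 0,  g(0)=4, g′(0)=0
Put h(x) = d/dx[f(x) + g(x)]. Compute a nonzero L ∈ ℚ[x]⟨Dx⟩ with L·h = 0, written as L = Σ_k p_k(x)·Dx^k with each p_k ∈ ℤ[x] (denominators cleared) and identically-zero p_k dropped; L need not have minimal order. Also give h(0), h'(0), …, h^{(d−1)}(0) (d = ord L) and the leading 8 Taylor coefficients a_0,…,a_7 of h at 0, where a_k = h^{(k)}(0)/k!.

L = 36 + 13·Dx^2 + Dx^4  (order 4).
h: a_k = -4, -36, 8, 54, -8/3, -243/10, 16/45, 729/140, …
ICs: h(0) = -4, h′(0) = -36, h′′(0) = 16, h′′′(0) = 324.

f: a_k = 0, -4, 0, 8/3, 0, -8/15, 0, 16/315, …
g: a_k = 4, 0, -18, 0, 27/2, 0, -81/20, 0, …
L₀ := lclm(L_f,L_g); ord L₀ ≤ 2+2.
Differentiate: ansatz ord ≤ ord L₀ ⇒ L.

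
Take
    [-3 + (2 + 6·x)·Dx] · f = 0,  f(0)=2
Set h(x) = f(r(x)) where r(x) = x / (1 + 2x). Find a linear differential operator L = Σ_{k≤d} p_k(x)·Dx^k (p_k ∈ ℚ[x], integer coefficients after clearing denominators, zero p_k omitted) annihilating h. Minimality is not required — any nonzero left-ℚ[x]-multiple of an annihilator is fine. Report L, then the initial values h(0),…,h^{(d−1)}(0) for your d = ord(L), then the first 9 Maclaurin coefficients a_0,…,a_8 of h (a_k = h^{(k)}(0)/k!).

L = -3 + (2 + 14·x + 20·x^2)·Dx  (order 1).
h: a_k = 2, 3, -33/4, 195/8, -4965/64, 33909/128, -492501/512, 3761283/1024, -239121645/16384, …
ICs: h(0) = 2.

f: a_k = 2, 3, -9/4, 27/8, -405/64, 1701/128, -15309/512, 72171/1024, -2814669/16384, …
Change of var in L_f (x↦r) gives L₀.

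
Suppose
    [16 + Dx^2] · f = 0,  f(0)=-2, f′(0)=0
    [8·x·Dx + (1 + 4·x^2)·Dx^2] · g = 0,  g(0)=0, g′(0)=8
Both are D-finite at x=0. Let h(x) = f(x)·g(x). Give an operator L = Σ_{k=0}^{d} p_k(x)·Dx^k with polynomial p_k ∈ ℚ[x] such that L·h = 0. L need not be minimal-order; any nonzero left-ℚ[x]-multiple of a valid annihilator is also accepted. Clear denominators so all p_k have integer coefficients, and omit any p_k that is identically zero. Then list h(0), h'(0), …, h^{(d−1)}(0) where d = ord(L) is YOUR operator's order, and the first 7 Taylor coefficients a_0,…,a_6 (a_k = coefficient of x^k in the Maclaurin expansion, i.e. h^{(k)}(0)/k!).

L = (2560 + 29696·x^2 + 118784·x^4 + 262144·x^6 + 262144·x^8) + (1536·x + 14336·x^3 + 49152·x^5 + 65536·x^7)·Dx + (240 + 3008·x^2 + 13824·x^4 + 32768·x^6 + 32768·x^8)·Dx^2 + (96·x + 896·x^3 + 3072·x^5 + 4096·x^7)·Dx^3 + (5 + 72·x^2 + 400·x^4 + 1024·x^6 + 1024·x^8)·Dx^4  (order 4).
h: a_k = 0, -16, 0, 448/3, 0, -5888/15, 0, …
ICs: h(0) = 0, h′(0) = -16, h′′(0) = 0, h′′′(0) = 896.

f: a_k = -2, 0, 16, 0, -64/3, 0, 512/45, …
g: a_k = 0, 8, 0, -32/3, 0, 128/5, 0, …
f·g: L₀ = L_f ⊗_s L_g, ord ≤ 2·2.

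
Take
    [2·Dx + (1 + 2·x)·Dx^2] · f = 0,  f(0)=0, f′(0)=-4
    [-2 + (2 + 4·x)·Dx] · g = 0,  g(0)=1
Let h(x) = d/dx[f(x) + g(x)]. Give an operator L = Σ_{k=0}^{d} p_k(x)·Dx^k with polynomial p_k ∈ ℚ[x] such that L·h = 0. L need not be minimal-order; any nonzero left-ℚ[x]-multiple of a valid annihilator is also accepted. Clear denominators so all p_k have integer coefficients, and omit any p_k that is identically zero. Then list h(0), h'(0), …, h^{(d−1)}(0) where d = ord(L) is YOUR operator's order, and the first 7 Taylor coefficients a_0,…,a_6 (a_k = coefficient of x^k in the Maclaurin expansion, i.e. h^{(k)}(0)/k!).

L = 2 + (5 + 10·x)·Dx + (1 + 4·x + 4·x^2)·Dx^2  (order 2).
h: a_k = -3, 7, -29/2, 59/2, -477/8, 961/8, -3865/16, …
ICs: h(0) = -3, h′(0) = 7.

f: a_k = 0, -4, 4, -16/3, 8, -64/5, 64/3, …
g: a_k = 1, 1, -1/2, 1/2, -5/8, 7/8, -21/16, …
Weyl lclm of L_f,L_g ⇒ L₀ (ord ≤ 3).
Derive L from L₀ (diff closure).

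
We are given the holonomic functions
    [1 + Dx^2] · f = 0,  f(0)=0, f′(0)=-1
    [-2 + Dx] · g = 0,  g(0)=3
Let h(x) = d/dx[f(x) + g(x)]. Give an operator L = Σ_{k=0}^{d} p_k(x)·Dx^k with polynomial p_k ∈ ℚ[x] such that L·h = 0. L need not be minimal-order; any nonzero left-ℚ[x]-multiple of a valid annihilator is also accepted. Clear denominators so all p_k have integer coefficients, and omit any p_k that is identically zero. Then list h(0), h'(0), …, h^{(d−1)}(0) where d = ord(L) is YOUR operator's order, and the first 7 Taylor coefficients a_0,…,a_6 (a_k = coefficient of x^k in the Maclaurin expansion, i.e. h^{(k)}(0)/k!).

f: a_k = 0, -1, 0, 1/6, 0, -1/120, 0, …
g: a_k = 3, 6, 6, 4, 2, 4/5, 4/15, …
Sum ⇒ L₀ = lclm(L_f,L_g) in ℚ(x)⟨Dx⟩.
Differentiate: ansatz ord ≤ ord L₀ ⇒ L.
L = 2 - Dx + 2·Dx^2 - Dx^3  (order 3).
h: a_k = 5, 12, 25/2, 8, 95/24, 8/5, 77/144, …
ICs: h(0) = 5, h′(0) = 12, h′′(0) = 25.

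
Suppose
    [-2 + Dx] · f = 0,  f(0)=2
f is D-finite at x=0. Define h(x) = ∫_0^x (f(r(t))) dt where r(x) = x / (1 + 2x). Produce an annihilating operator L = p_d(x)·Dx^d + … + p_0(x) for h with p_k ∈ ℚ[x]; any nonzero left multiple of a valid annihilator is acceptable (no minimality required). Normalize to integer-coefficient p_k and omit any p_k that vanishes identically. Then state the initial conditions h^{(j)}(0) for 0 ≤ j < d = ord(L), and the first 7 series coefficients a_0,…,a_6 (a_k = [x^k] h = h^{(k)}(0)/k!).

L = -2·Dx + (1 + 4·x + 4·x^2)·Dx^2  (order 2).
h: a_k = 0, 2, 2, -4/3, 2/3, 4/15, -76/45, …
ICs: h(0) = 0, h′(0) = 2.

f: a_k = 2, 4, 4, 8/3, 4/3, 8/15, 8/45, …
h₀=f(r): pull back L_f along r ⇒ L₀.
Integrate: L := L₀·Dx.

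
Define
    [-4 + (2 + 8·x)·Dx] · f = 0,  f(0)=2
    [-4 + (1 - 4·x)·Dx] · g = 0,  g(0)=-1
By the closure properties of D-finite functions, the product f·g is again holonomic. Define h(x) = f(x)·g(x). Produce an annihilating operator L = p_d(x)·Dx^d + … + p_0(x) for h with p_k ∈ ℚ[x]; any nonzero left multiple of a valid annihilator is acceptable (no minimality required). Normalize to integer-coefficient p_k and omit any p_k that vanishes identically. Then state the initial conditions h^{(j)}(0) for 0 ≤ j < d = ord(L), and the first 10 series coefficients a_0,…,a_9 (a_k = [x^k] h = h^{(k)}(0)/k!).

f: a_k = 2, 4, -4, 8, -20, 56, -168, 528, -1716, 5720, …
g: a_k = -1, -4, -16, -64, -256, -1024, -4096, -16384, -65536, -262144, …
L₀ := L_f ⊗_s L_g (sym. prod.), ord ≤ 1.
L = (6 + 8·x) + (-1 + 16·x^2)·Dx  (order 1).
h: a_k = -2, -12, -44, -184, -716, -2920, -11512, -46576, -184588, -744072, …
ICs: h(0) = -2.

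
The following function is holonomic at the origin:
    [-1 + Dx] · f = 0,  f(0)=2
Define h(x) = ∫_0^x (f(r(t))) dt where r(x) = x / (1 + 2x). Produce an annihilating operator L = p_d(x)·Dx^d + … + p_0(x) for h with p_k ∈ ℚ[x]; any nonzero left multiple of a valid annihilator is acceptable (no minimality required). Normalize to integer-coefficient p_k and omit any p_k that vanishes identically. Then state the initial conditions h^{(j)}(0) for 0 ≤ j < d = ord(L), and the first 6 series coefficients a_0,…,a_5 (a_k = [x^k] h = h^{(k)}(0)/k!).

f: a_k = 2, 2, 1, 1/3, 1/12, 1/60, …
Change of var in L_f (x↦r) gives L₀.
Integrate: L := L₀·Dx.
L = -Dx + (1 + 4·x + 4·x^2)·Dx^2  (order 2).
h: a_k = 0, 2, 1, -1, 13/12, -71/60, …
ICs: h(0) = 0, h′(0) = 2.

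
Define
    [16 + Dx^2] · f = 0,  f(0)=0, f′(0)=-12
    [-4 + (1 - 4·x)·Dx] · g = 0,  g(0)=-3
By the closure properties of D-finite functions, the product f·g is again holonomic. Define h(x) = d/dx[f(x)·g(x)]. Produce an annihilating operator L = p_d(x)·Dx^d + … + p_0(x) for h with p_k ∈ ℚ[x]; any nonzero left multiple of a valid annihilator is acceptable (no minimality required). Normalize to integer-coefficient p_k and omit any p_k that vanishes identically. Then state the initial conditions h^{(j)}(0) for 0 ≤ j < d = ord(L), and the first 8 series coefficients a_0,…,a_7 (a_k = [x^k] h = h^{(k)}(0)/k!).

L = (-16 - 128·x + 256·x^2) + (-8 + 32·x)·Dx + (1 - 8·x + 16·x^2)·Dx^2  (order 2).
h: a_k = 36, 288, 1440, 7680, 38784, 930816/5, 4342784/5, 138969088/35, …
ICs: h(0) = 36, h′(0) = 288.

f: a_k = 0, -12, 0, 32, 0, -128/5, 0, 1024/105, …
g: a_k = -3, -12, -48, -192, -768, -3072, -12288, -49152, …
L₀ := L_f ⊗_s L_g (sym. prod.), ord ≤ 2.
Derive L from L₀ (diff closure).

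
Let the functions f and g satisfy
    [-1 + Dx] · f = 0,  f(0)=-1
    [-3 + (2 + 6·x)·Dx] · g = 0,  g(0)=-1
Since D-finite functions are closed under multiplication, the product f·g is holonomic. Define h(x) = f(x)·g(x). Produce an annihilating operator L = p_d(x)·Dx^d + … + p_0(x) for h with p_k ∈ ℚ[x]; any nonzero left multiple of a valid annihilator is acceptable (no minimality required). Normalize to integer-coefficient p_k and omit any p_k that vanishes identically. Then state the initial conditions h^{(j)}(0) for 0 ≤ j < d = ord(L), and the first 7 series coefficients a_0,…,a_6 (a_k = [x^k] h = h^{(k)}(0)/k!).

L = (-5 - 6·x) + (2 + 6·x)·Dx  (order 1).
h: a_k = 1, 5/2, 7/8, 71/48, -671/384, 16157/3840, -88837/9216, …
ICs: h(0) = 1.

f: a_k = -1, -1, -1/2, -1/6, -1/24, -1/120, -1/720, …
g: a_k = -1, -3/2, 9/8, -27/16, 405/128, -1701/256, 15309/1024, …
L₀ := L_f ⊗_s L_g (sym. prod.), ord ≤ 1.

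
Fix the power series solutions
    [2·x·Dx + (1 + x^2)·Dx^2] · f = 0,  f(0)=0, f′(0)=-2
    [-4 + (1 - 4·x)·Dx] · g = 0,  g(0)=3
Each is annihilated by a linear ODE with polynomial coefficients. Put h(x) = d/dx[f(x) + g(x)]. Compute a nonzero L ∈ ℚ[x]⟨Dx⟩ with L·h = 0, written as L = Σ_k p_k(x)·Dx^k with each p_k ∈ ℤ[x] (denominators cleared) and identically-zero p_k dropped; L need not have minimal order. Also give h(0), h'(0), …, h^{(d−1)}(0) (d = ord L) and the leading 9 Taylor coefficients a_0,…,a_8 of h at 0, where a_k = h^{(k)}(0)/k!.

L = (8 - 128·x - 24·x^2) + (-49 + 8·x - 109·x^2 - 24·x^3)·Dx + (4 - 15·x - 15·x^3 - 4·x^4)·Dx^2  (order 2).
h: a_k = 10, 96, 578, 3072, 15358, 73728, 344066, 1572864, 7077886, …
ICs: h(0) = 10, h′(0) = 96.

f: a_k = 0, -2, 0, 2/3, 0, -2/5, 0, 2/7, 0, …
g: a_k = 3, 12, 48, 192, 768, 3072, 12288, 49152, 196608, …
L₀ := lclm(L_f,L_g); ord L₀ ≤ 2+1.
h₀' ⇒ L via d/dx closure of L₀.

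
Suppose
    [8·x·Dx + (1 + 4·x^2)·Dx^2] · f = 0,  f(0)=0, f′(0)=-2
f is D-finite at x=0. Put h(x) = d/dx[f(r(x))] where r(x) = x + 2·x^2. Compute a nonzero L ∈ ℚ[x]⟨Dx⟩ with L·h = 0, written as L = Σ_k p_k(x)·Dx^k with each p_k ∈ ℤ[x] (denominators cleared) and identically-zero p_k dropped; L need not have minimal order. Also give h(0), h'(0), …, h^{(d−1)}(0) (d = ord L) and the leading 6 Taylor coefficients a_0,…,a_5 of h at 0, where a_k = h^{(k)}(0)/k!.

f: a_k = 0, -2, 0, 8/3, 0, -32/5, …
L₀ from L_f via x↦r, Dx↦r'^{-1}Dx.
h₀' ⇒ L via d/dx closure of L₀.
L = (-4 + 8·x + 64·x^2 + 192·x^3 + 192·x^4) + (1 + 4·x + 4·x^2 + 32·x^3 + 80·x^4 + 64·x^5)·Dx  (order 1).
h: a_k = -2, -8, 8, 64, 128, -256, …
ICs: h(0) = -2.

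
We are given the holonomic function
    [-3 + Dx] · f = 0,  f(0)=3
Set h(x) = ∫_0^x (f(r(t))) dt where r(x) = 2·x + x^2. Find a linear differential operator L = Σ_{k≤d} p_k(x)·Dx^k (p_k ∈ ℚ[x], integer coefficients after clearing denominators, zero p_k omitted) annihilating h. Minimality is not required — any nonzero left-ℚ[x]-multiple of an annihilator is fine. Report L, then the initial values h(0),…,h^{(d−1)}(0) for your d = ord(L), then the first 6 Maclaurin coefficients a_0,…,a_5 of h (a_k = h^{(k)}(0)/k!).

f: a_k = 3, 9, 27/2, 27/2, 81/8, 243/40, …
h₀=f(r): pull back L_f along r ⇒ L₀.
h=∫h₀ ⇒ L = L₀·Dx.
L = (-6 - 6·x)·Dx + Dx^2  (order 2).
h: a_k = 0, 3, 9, 21, 81/2, 135/2, …
ICs: h(0) = 0, h′(0) = 3.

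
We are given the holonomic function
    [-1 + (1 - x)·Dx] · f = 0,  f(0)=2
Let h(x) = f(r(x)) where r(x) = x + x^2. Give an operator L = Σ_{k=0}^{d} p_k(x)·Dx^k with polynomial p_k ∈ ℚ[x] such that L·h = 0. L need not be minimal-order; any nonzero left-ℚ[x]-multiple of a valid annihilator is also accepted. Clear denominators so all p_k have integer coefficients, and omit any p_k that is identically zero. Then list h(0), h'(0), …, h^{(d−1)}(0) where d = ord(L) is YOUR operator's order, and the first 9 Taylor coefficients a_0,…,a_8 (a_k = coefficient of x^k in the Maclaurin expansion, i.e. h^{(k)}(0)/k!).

L = (1 + 2·x) + (-1 + x + x^2)·Dx  (order 1).
h: a_k = 2, 2, 4, 6, 10, 16, 26, 42, 68, …
ICs: h(0) = 2.

f: a_k = 2, 2, 2, 2, 2, 2, 2, 2, 2, …
h₀=f(r): pull back L_f along r ⇒ L₀.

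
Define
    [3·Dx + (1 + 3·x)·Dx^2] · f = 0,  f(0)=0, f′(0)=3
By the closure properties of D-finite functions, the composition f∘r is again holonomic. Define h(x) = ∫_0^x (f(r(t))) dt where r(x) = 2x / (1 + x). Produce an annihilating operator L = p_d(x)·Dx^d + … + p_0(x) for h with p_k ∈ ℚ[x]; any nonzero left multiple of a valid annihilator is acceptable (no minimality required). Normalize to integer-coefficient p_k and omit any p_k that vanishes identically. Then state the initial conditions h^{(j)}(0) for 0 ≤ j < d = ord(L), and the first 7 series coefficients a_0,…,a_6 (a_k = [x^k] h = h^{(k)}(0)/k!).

f: a_k = 0, 3, -9/2, 9, -81/4, 243/5, -243/2, …
h₀=f(r): pull back L_f along r ⇒ L₀.
∫: right-multiply L₀ by Dx.
L = (8 + 14·x)·Dx^2 + (1 + 8·x + 7·x^2)·Dx^3  (order 3).
h: a_k = 0, 0, 3, -8, 57/2, -120, 2801/5, …
ICs: h(0) = 0, h′(0) = 0, h′′(0) = 6.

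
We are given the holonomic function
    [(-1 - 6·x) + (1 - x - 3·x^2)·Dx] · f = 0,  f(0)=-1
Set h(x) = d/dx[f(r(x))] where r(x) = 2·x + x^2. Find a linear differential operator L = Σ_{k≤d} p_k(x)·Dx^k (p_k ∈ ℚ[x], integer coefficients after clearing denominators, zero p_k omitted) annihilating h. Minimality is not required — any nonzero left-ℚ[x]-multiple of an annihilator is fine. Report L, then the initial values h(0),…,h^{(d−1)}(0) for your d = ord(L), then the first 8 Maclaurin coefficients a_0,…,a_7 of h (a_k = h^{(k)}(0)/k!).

f: a_k = -1, -1, -4, -7, -19, -40, -97, -217, …
Substitute x→r, Dx→(1/r')Dx; clear ⇒ L₀.
h₀' ⇒ L via d/dx closure of L₀.
L = (17 + 114·x + 597·x^2 + 1260·x^3 + 1215·x^4 + 540·x^5 + 90·x^6) + (-1 - 11·x + 21·x^2 + 211·x^3 + 405·x^4 + 333·x^5 + 126·x^6 + 18·x^7)·Dx  (order 1).
h: a_k = -2, -34, -216, -1568, -9650, -59226, -348264, -2017304, …
ICs: h(0) = -2.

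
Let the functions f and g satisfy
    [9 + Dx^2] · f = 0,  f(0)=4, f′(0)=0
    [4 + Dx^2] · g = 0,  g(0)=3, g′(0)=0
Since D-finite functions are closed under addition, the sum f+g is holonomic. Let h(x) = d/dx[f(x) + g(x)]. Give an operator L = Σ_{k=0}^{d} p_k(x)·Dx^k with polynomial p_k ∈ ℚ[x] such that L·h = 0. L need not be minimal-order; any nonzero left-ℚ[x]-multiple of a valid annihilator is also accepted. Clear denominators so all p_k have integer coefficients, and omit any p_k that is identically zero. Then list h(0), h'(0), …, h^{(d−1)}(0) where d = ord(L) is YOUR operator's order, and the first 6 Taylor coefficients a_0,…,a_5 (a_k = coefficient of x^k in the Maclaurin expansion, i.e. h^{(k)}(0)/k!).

f: a_k = 4, 0, -18, 0, 27/2, 0, …
g: a_k = 3, 0, -6, 0, 2, 0, …
Weyl lclm of L_f,L_g ⇒ L₀ (ord ≤ 4).
h=h₀': d/dx-closure on L₀ ⇒ L.
L = 36 + 13·Dx^2 + Dx^4  (order 4).
h: a_k = 0, -48, 0, 62, 0, -259/10, …
ICs: h(0) = 0, h′(0) = -48, h′′(0) = 0, h′′′(0) = 372.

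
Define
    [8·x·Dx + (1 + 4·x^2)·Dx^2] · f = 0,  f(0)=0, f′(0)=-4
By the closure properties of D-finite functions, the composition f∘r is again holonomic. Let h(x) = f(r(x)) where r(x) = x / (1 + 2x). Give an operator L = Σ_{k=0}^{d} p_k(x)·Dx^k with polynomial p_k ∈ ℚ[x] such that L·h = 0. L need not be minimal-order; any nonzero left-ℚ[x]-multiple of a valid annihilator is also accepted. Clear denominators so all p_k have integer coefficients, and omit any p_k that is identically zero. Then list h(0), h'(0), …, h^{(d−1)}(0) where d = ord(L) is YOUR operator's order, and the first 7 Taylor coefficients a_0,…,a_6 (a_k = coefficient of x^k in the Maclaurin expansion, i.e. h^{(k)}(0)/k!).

L = (4 + 16·x)·Dx + (1 + 4·x + 8·x^2)·Dx^2  (order 2).
h: a_k = 0, -4, 8, -32/3, 0, 256/5, -512/3, …
ICs: h(0) = 0, h′(0) = -4.

f: a_k = 0, -4, 0, 16/3, 0, -64/5, 0, …
h₀=f(r): pull back L_f along r ⇒ L₀.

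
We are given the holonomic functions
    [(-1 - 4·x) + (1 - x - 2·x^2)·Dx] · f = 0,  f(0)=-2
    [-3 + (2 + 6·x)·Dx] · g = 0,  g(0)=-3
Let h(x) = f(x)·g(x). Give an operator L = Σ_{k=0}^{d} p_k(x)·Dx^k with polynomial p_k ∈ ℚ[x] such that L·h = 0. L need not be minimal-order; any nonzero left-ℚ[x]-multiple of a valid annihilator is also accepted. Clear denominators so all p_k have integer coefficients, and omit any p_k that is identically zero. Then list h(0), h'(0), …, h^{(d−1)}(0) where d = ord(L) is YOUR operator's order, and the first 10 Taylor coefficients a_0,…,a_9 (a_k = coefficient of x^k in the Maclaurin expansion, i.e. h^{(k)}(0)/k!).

f: a_k = -2, -2, -6, -10, -22, -42, -86, -170, -342, -682, …
g: a_k = -3, -9/2, 27/8, -81/16, 1215/128, -5103/256, 45927/1024, -216513/2048, 8444007/32768, -42220035/65536, …
h₀=f·g: eliminate ⇒ L₀, order ≤ 1·1.
L = (5 + 11·x + 18·x^2) + (-2 - 4·x + 10·x^2 + 12·x^3)·Dx  (order 1).
h: a_k = 6, 15, 81/4, 483/8, 5241/64, 31041/128, 162093/512, 1037355/1024, 18527625/16384, 145666005/32768, …
ICs: h(0) = 6.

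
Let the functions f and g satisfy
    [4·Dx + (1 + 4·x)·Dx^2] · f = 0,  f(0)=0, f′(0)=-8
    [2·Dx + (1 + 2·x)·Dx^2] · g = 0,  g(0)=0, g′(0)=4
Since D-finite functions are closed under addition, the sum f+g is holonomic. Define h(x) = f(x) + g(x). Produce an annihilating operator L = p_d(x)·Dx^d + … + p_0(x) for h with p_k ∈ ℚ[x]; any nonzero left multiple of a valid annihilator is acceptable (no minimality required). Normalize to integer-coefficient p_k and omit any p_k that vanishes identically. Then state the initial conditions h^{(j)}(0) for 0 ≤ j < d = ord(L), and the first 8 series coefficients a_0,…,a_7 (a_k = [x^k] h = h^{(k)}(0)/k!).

f: a_k = 0, -8, 16, -128/3, 128, -2048/5, 4096/3, -32768/7, …
g: a_k = 0, 4, -4, 16/3, -8, 64/5, -64/3, 256/7, …
L₀ := lclm(L_f,L_g); ord L₀ ≤ 2+2.
L = 16·Dx + (12 + 32·x)·Dx^2 + (1 + 6·x + 8·x^2)·Dx^3  (order 3).
h: a_k = 0, -4, 12, -112/3, 120, -1984/5, 1344, -32512/7, …
ICs: h(0) = 0, h′(0) = -4, h′′(0) = 24.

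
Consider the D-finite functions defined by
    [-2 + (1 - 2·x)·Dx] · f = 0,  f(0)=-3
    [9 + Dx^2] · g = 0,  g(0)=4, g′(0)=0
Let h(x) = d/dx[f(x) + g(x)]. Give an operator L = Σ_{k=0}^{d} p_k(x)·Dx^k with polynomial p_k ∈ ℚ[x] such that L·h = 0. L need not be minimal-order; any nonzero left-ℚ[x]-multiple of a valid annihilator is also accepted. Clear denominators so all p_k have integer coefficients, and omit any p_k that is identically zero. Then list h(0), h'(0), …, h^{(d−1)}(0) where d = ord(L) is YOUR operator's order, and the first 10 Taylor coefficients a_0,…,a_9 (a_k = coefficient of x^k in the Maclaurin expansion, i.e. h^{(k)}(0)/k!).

L = (684 - 432·x + 432·x^2) + (-99 + 306·x - 324·x^2 + 216·x^3)·Dx + (76 - 48·x + 48·x^2)·Dx^2 + (-11 + 34·x - 36·x^2 + 24·x^3)·Dx^3  (order 3).
h: a_k = -6, -60, -72, -138, -480, -11763/10, -2688, -859431/140, -13824, -34407129/1120, …
ICs: h(0) = -6, h′(0) = -60, h′′(0) = -144.

f: a_k = -3, -6, -12, -24, -48, -96, -192, -384, -768, -1536, …
g: a_k = 4, 0, -18, 0, 27/2, 0, -81/20, 0, 729/1120, 0, …
Sum ⇒ L₀ = lclm(L_f,L_g) in ℚ(x)⟨Dx⟩.
Derive L from L₀ (diff closure).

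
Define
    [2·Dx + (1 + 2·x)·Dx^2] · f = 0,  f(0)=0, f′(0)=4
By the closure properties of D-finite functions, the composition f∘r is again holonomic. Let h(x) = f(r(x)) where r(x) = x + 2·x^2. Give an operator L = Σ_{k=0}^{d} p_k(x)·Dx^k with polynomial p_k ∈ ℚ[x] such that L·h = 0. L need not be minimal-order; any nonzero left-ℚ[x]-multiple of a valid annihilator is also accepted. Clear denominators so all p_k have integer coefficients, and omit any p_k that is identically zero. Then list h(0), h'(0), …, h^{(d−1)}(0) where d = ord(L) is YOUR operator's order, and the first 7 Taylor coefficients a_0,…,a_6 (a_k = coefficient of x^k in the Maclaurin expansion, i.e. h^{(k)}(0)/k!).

f: a_k = 0, 4, -4, 16/3, -8, 64/5, -64/3, …
h₀=f(r): pull back L_f along r ⇒ L₀.
L = (-2 + 8·x + 16·x^2)·Dx + (1 + 6·x + 12·x^2 + 16·x^3)·Dx^2  (order 2).
h: a_k = 0, 4, 4, -32/3, 8, 64/5, -128/3, …
ICs: h(0) = 0, h′(0) = 4.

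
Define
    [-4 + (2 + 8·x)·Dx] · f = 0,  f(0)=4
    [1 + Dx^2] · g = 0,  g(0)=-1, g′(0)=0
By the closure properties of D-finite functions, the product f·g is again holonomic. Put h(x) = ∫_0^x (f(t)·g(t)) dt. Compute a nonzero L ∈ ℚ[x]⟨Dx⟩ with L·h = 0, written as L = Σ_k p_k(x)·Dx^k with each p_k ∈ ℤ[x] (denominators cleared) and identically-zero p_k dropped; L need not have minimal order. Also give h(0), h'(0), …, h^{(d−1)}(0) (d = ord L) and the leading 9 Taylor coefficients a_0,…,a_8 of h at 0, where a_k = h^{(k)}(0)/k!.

L = (13 + 8·x + 16·x^2)·Dx + (-4 - 16·x)·Dx^2 + (1 + 8·x + 16·x^2)·Dx^3  (order 3).
h: a_k = 0, -4, -4, 10/3, -3, 43/6, -313/18, 56941/1260, -90059/720, …
ICs: h(0) = 0, h′(0) = -4, h′′(0) = -8.

f: a_k = 4, 8, -8, 16, -40, 112, -336, 1056, -3432, …
g: a_k = -1, 0, 1/2, 0, -1/24, 0, 1/720, 0, -1/40320, …
Product ⇒ symmetric product L₀, ord ≤ 2.
h=∫₀ˣh₀: take L = L₀·Dx.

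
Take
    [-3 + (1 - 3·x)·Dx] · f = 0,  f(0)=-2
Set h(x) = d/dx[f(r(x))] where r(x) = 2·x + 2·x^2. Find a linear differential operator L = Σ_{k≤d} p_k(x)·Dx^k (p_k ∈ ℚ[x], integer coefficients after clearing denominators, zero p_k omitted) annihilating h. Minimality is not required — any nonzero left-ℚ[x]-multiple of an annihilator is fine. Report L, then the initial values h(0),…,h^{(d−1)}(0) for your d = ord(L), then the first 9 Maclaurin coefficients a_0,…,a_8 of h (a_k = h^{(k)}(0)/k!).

f: a_k = -2, -6, -18, -54, -162, -486, -1458, -4374, -13122, …
L₀ from L_f via x↦r, Dx↦r'^{-1}Dx.
Derive L from L₀ (diff closure).
L = (14 + 36·x + 36·x^2) + (-1 + 4·x + 18·x^2 + 12·x^3)·Dx  (order 1).
h: a_k = -12, -168, -1728, -15840, -136080, -1122336, -8999424, -70689024, -546575040, …
ICs: h(0) = -12.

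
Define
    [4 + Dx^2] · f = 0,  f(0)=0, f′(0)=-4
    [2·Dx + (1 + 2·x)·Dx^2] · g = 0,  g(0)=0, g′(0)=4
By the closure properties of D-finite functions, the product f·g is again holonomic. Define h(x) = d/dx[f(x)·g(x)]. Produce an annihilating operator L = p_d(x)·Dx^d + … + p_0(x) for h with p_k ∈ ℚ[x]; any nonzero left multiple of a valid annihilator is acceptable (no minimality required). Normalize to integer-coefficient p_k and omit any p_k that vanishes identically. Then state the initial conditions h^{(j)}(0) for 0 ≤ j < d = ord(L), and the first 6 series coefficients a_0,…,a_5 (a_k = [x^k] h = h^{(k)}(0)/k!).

L = (-400 - 1408·x - 2688·x^2 + 1536·x^3 + 11008·x^4 + 12288·x^5 + 4096·x^6) + (-192 - 512·x + 640·x^2 + 3840·x^3 + 5120·x^4 + 2048·x^5)·Dx + (-112 - 352·x - 224·x^2 + 2304·x^3 + 6272·x^4 + 6144·x^5 + 2048·x^6)·Dx^2 + (-48 - 128·x + 160·x^2 + 960·x^3 + 1280·x^4 + 512·x^5)·Dx^3 + (-3 + 112·x^2 + 480·x^3 + 880·x^4 + 768·x^5 + 256·x^6)·Dx^4  (order 4).
h: a_k = 0, -32, 48, -128/3, 320/3, -704/3, …
ICs: h(0) = 0, h′(0) = -32, h′′(0) = 96, h′′′(0) = -256.

f: a_k = 0, -4, 0, 8/3, 0, -8/15, …
g: a_k = 0, 4, -4, 16/3, -8, 64/5, …
Sym-product of L_f,L_g gives L₀ (≤ ord 4).
Derive L from L₀ (diff closure).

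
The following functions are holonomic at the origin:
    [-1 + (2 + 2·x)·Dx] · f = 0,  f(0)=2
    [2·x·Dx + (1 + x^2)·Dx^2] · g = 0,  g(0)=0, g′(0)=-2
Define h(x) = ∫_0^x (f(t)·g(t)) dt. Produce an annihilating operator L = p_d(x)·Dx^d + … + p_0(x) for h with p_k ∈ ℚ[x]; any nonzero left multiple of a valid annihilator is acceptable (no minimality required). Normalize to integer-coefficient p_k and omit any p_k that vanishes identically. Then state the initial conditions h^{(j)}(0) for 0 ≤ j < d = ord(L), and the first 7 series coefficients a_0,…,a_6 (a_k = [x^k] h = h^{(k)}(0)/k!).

L = (3 - 4·x - x^2)·Dx + (-4 + 4·x + 12·x^2 + 4·x^3)·Dx^2 + (4 + 8·x + 8·x^2 + 8·x^3 + 4·x^4)·Dx^3  (order 3).
h: a_k = 0, 0, -2, -2/3, 11/24, 1/12, -389/2880, …
ICs: h(0) = 0, h′(0) = 0, h′′(0) = -4.

f: a_k = 2, 1, -1/4, 1/8, -5/64, 7/128, -21/512, …
g: a_k = 0, -2, 0, 2/3, 0, -2/5, 0, …
f·g: L₀ = L_f ⊗_s L_g, ord ≤ 1·2.
h=∫h₀ ⇒ L = L₀·Dx.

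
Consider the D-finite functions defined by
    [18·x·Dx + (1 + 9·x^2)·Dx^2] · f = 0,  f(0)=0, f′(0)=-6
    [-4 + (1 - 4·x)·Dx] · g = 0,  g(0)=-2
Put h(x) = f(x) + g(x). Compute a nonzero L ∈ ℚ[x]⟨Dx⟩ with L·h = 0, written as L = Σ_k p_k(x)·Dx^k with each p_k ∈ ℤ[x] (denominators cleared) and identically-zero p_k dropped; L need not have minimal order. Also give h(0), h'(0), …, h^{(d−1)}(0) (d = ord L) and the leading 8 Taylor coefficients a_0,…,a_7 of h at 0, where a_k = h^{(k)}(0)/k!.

f: a_k = 0, -6, 0, 18, 0, -486/5, 0, 4374/7, …
g: a_k = -2, -8, -32, -128, -512, -2048, -8192, -32768, …
L₀ := lclm(L_f,L_g); ord L₀ ≤ 2+1.
L = (72 - 1152·x - 1944·x^2)·Dx + (-57 + 72·x - 765·x^2 - 1944·x^3)·Dx^2 + (4 - 7·x - 63·x^3 - 324·x^4)·Dx^3  (order 3).
h: a_k = -2, -14, -32, -110, -512, -10726/5, -8192, -225002/7, …
ICs: h(0) = -2, h′(0) = -14, h′′(0) = -64.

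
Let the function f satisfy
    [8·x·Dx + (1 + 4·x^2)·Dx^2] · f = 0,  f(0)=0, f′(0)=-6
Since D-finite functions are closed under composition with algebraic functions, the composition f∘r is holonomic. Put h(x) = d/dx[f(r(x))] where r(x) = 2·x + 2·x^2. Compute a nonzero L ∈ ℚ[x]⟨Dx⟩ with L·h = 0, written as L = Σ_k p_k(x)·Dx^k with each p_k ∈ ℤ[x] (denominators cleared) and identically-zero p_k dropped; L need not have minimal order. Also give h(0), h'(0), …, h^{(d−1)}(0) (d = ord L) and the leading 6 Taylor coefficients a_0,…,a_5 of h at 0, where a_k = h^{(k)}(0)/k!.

L = (-2 + 32·x + 128·x^2 + 192·x^3 + 96·x^4) + (1 + 2·x + 16·x^2 + 64·x^3 + 80·x^4 + 32·x^5)·Dx  (order 1).
h: a_k = -12, -24, 192, 768, -2112, -18048, …
ICs: h(0) = -12.

f: a_k = 0, -6, 0, 8, 0, -96/5, …
h₀=f(r): pull back L_f along r ⇒ L₀.
Differentiate: ansatz ord ≤ ord L₀ ⇒ L.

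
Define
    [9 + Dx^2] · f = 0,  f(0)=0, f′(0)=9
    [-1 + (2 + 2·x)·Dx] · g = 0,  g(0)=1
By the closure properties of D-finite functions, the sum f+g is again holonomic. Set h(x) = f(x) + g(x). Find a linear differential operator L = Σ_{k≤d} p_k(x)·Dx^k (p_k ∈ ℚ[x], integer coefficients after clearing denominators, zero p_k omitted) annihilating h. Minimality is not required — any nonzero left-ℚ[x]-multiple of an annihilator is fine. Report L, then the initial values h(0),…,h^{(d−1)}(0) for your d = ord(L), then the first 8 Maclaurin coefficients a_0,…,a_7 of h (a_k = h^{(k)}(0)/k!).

f: a_k = 0, 9, 0, -27/2, 0, 243/40, 0, -729/560, …
g: a_k = 1, 1/2, -1/8, 1/16, -5/128, 7/256, -21/1024, 33/2048, …
Sum ⇒ L₀ = lclm(L_f,L_g) in ℚ(x)⟨Dx⟩.
L = (-351 - 648·x - 324·x^2) + (630 + 1926·x + 1944·x^2 + 648·x^3)·Dx + (-39 - 72·x - 36·x^2)·Dx^2 + (70 + 214·x + 216·x^2 + 72·x^3)·Dx^3  (order 3).
h: a_k = 1, 19/2, -1/8, -215/16, -5/128, 7811/1280, -21/1024, -92157/71680, …
ICs: h(0) = 1, h′(0) = 19/2, h′′(0) = -1/4.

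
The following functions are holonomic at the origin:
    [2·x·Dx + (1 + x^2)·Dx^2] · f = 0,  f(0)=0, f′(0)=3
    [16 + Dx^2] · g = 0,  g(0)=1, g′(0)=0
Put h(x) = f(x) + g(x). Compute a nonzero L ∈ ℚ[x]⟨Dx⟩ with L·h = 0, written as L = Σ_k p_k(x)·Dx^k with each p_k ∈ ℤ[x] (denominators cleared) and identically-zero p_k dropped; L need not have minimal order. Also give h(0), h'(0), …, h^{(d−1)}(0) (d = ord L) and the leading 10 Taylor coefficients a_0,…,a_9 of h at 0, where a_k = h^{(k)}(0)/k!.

f: a_k = 0, 3, 0, -1, 0, 3/5, 0, -3/7, 0, 1/3, …
g: a_k = 1, 0, -8, 0, 32/3, 0, -256/45, 0, 512/315, 0, …
Weyl lclm of L_f,L_g ⇒ L₀ (ord ≤ 4).
L = (64·x + 704·x^3 + 256·x^5)·Dx + (112 + 416·x^2 + 432·x^4 + 128·x^6)·Dx^2 + (4·x + 44·x^3 + 16·x^5)·Dx^3 + (7 + 26·x^2 + 27·x^4 + 8·x^6)·Dx^4  (order 4).
h: a_k = 1, 3, -8, -1, 32/3, 3/5, -256/45, -3/7, 512/315, 1/3, …
ICs: h(0) = 1, h′(0) = 3, h′′(0) = -16, h′′′(0) = -6.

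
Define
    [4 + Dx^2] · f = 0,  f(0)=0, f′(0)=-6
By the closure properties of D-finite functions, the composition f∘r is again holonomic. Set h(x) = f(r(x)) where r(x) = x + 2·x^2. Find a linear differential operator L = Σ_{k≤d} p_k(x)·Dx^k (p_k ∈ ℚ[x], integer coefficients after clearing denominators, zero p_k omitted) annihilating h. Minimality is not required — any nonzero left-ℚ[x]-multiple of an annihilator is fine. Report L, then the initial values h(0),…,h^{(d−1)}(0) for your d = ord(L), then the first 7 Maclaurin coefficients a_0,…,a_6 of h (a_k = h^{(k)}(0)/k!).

L = (4 + 48·x + 192·x^2 + 256·x^3) - 4·Dx + (1 + 4·x)·Dx^2  (order 2).
h: a_k = 0, -6, -12, 4, 24, 236/5, 24, …
ICs: h(0) = 0, h′(0) = -6.

f: a_k = 0, -6, 0, 4, 0, -4/5, 0, …
L₀ from L_f via x↦r, Dx↦r'^{-1}Dx.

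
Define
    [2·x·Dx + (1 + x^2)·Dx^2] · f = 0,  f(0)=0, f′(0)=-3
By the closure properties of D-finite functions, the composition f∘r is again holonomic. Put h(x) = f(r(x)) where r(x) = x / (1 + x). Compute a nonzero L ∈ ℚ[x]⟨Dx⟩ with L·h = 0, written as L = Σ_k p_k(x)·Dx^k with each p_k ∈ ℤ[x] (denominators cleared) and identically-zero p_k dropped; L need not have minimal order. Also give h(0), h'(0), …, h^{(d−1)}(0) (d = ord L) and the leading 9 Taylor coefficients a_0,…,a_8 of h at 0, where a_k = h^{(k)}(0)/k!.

L = (2 + 4·x)·Dx + (1 + 2·x + 2·x^2)·Dx^2  (order 2).
h: a_k = 0, -3, 3, -2, 0, 12/5, -4, 24/7, 0, …
ICs: h(0) = 0, h′(0) = -3.

f: a_k = 0, -3, 0, 1, 0, -3/5, 0, 3/7, 0, …
f∘r: x↦r, Dx↦Dx/r' in L_f ⇒ L₀.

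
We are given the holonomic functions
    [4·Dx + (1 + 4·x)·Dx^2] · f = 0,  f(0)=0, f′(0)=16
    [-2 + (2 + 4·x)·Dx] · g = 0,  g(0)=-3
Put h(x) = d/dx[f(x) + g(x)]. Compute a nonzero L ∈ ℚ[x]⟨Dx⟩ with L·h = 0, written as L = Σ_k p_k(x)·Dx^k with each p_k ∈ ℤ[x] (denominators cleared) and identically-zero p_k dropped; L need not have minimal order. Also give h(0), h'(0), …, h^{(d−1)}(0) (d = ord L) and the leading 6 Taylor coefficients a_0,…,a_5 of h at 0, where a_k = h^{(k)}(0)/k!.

f: a_k = 0, 16, -32, 256/3, -256, 4096/5, …
g: a_k = -3, -3, 3/2, -3/2, 15/8, -21/8, …
h₀=f+g: left-lcm gives L₀, ord ≤ 3.
Derive L from L₀ (diff closure).
L = (20 + 16·x) + (29 + 104·x + 80·x^2)·Dx + (3 + 22·x + 48·x^2 + 32·x^3)·Dx^2  (order 2).
h: a_k = 13, -61, 503/2, -2033/2, 32663/8, -130883/8, …
ICs: h(0) = 13, h′(0) = -61.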